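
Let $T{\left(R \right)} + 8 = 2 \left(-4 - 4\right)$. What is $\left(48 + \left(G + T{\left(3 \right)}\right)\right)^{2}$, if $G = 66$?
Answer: $8100$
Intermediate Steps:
$T{\left(R \right)} = -24$ ($T{\left(R \right)} = -8 + 2 \left(-4 - 4\right) = -8 + 2 \left(-8\right) = -8 - 16 = -24$)
$\left(48 + \left(G + T{\left(3 \right)}\right)\right)^{2} = \left(48 + \left(66 - 24\right)\right)^{2} = \left(48 + 42\right)^{2} = 90^{2} = 8100$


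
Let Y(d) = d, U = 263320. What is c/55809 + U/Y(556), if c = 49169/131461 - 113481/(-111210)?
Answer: 1627627246055528873/3436733636120070 ≈ 473.60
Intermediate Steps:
c = 617770007/443023570 (c = 49169*(1/131461) - 113481*(-1/111210) = 49169/131461 + 37827/37070 = 617770007/443023570 ≈ 1.3944)
c/55809 + U/Y(556) = (617770007/443023570)/55809 + 263320/556 = (617770007/443023570)*(1/55809) + 263320*(1/556) = 617770007/24724702418130 + 65830/139 = 1627627246055528873/3436733636120070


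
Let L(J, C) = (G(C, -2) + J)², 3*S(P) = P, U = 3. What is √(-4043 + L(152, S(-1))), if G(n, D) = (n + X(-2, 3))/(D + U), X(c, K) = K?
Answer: √178909/3 ≈ 140.99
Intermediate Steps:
S(P) = P/3
G(n, D) = (3 + n)/(3 + D) (G(n, D) = (n + 3)/(D + 3) = (3 + n)/(3 + D))
L(J, C) = (3 + C + J)² (L(J, C) = ((3 + C)/(3 - 2) + J)² = ((3 + C)/1 + J)² = (1*(3 + C) + J)² = ((3 + C) + J)² = (3 + C + J)²)
√(-4043 + L(152, S(-1))) = √(-4043 + (3 + (⅓)*(-1) + 152)²) = √(-4043 + (3 - ⅓ + 152)²) = √(-4043 + (464/3)²) = √(-4043 + 215296/9) = √(178909/9) = √178909/3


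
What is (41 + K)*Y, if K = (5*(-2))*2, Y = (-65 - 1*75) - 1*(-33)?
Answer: -2247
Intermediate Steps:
Y = -107 (Y = (-65 - 75) + 33 = -140 + 33 = -107)
K = -20 (K = -10*2 = -20)
(41 + K)*Y = (41 - 20)*(-107) = 21*(-107) = -2247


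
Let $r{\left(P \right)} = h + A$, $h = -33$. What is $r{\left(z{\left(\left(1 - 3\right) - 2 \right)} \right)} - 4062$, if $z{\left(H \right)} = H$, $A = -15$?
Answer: $-4110$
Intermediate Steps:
$r{\left(P \right)} = -48$ ($r{\left(P \right)} = -33 - 15 = -48$)
$r{\left(z{\left(\left(1 - 3\right) - 2 \right)} \right)} - 4062 = -48 - 4062 = -4110$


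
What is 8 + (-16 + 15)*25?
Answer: -17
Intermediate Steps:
8 + (-16 + 15)*25 = 8 - 1*25 = 8 - 25 = -17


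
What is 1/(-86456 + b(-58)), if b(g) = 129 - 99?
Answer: -1/86426 ≈ -1.1571e-5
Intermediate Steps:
b(g) = 30
1/(-86456 + b(-58)) = 1/(-86456 + 30) = 1/(-86426) = -1/86426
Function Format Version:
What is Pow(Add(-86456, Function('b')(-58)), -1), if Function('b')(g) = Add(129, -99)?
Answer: Rational(-1, 86426) ≈ -1.1571e-5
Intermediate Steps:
Function('b')(g) = 30
Pow(Add(-86456, Function('b')(-58)), -1) = Pow(Add(-86456, 30), -1) = Pow(-86426, -1) = Rational(-1, 86426)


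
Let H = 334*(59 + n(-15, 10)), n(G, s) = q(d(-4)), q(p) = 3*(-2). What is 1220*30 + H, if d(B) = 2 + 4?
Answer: 54302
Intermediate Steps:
d(B) = 6
q(p) = -6
n(G, s) = -6
H = 17702 (H = 334*(59 - 6) = 334*53 = 17702)
1220*30 + H = 1220*30 + 17702 = 36600 + 17702 = 54302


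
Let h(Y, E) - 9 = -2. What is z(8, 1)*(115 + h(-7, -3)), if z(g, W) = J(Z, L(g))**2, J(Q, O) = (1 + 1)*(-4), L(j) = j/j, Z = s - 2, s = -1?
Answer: 7808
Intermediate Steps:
h(Y, E) = 7 (h(Y, E) = 9 - 2 = 7)
Z = -3 (Z = -1 - 2 = -3)
L(j) = 1
J(Q, O) = -8 (J(Q, O) = 2*(-4) = -8)
z(g, W) = 64 (z(g, W) = (-8)**2 = 64)
z(8, 1)*(115 + h(-7, -3)) = 64*(115 + 7) = 64*122 = 7808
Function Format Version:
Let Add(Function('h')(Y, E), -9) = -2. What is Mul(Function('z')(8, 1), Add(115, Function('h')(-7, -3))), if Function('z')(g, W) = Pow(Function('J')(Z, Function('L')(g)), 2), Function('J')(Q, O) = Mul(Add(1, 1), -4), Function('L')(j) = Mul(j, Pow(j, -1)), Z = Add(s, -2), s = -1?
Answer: 7808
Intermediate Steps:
Function('h')(Y, E) = 7 (Function('h')(Y, E) = Add(9, -2) = 7)
Z = -3 (Z = Add(-1, -2) = -3)
Function('L')(j) = 1
Function('J')(Q, O) = -8 (Function('J')(Q, O) = Mul(2, -4) = -8)
Function('z')(g, W) = 64 (Function('z')(g, W) = Pow(-8, 2) = 64)
Mul(Function('z')(8, 1), Add(115, Function('h')(-7, -3))) = Mul(64, Add(115, 7)) = Mul(64, 122) = 7808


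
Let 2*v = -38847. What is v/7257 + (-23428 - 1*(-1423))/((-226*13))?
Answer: 17104007/3553511 ≈ 4.8133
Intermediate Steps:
v = -38847/2 (v = (1/2)*(-38847) = -38847/2 ≈ -19424.)
v/7257 + (-23428 - 1*(-1423))/((-226*13)) = -38847/2/7257 + (-23428 - 1*(-1423))/((-226*13)) = -38847/2*1/7257 + (-23428 + 1423)/(-2938) = -12949/4838 - 22005*(-1/2938) = -12949/4838 + 22005/2938 = 17104007/3553511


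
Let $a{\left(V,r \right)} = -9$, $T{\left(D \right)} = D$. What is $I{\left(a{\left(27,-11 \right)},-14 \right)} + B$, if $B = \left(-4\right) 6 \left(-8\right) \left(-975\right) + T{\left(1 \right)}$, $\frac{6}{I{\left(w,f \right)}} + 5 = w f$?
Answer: $- \frac{22651073}{121} \approx -1.872 \cdot 10^{5}$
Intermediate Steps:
$I{\left(w,f \right)} = \frac{6}{-5 + f w}$ ($I{\left(w,f \right)} = \frac{6}{-5 + w f} = \frac{6}{-5 + f w}$)
$B = -187199$ ($B = \left(-4\right) 6 \left(-8\right) \left(-975\right) + 1 = \left(-24\right) \left(-8\right) \left(-975\right) + 1 = 192 \left(-975\right) + 1 = -187200 + 1 = -187199$)
$I{\left(a{\left(27,-11 \right)},-14 \right)} + B = \frac{6}{-5 - -126} - 187199 = \frac{6}{-5 + 126} - 187199 = \frac{6}{121} - 187199 = - \frac{22651073}{121}$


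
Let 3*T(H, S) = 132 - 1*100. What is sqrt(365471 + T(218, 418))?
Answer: sqrt(3289335)/3 ≈ 604.55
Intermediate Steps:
T(H, S) = 32/3 (T(H, S) = (132 - 1*100)/3 = (132 - 100)/3 = (1/3)*32 = 32/3)
sqrt(365471 + T(218, 418)) = sqrt(365471 + 32/3) = sqrt(1096445/3) = sqrt(3289335)/3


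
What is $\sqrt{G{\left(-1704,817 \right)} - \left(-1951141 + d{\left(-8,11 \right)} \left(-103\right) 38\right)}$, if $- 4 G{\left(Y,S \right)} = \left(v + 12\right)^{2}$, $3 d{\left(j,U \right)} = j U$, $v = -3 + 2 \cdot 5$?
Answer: $\frac{\sqrt{66104643}}{6} \approx 1355.1$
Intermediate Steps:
$v = 7$ ($v = -3 + 10 = 7$)
$d{\left(j,U \right)} = \frac{U j}{3}$ ($d{\left(j,U \right)} = \frac{j U}{3} = \frac{U j}{3}$)
$G{\left(Y,S \right)} = - \frac{361}{4}$ ($G{\left(Y,S \right)} = - \frac{\left(7 + 12\right)^{2}}{4} = - \frac{19^{2}}{4} = \left(- \frac{1}{4}\right) 361 = - \frac{361}{4}$)
$\sqrt{G{\left(-1704,817 \right)} - \left(-1951141 + d{\left(-8,11 \right)} \left(-103\right) 38\right)} = \sqrt{- \frac{361}{4} + \left(- \frac{1}{3} \cdot 11 \left(-8\right) \left(-103\right) 38 + 1951141\right)} = \sqrt{- \frac{361}{4} + \left(- \left(- \frac{88}{3}\right) \left(-103\right) 38 + 1951141\right)} = \sqrt{- \frac{361}{4} + \left(- \frac{9064 \cdot 38}{3} + 1951141\right)} = \sqrt{- \frac{361}{4} + \left(\left(-1\right) \frac{344432}{3} + 1951141\right)} = \sqrt{- \frac{361}{4} + \left(- \frac{344432}{3} + 1951141\right)} = \sqrt{- \frac{361}{4} + \frac{5508991}{3}} = \sqrt{\frac{22034881}{12}} = \frac{\sqrt{66104643}}{6}$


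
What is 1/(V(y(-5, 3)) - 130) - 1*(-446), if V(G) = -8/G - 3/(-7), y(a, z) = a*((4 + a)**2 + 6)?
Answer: 2019007/4527 ≈ 445.99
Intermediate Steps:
y(a, z) = a*(6 + (4 + a)**2)
V(G) = 3/7 - 8/G (V(G) = -8/G - 3*(-1/7) = -8/G + 3/7 = 3/7 - 8/G)
1/(V(y(-5, 3)) - 130) - 1*(-446) = 1/((3/7 - 8*(-1/(5*(6 + (4 - 5)**2)))) - 130) - 1*(-446) = 1/((3/7 - 8*(-1/(5*(6 + (-1)**2)))) - 130) + 446 = 1/((3/7 - 8*(-1/(5*(6 + 1)))) - 130) + 446 = 1/((3/7 - 8/((-5*7))) - 130) + 446 = 1/((3/7 - 8/(-35)) - 130) + 446 = 1/((3/7 - 8*(-1/35)) - 130) + 446 = 1/((3/7 + 8/35) - 130) + 446 = 1/(23/35 - 130) + 446 = 1/(-4527/35) + 446 = -35/4527 + 446 = 2019007/4527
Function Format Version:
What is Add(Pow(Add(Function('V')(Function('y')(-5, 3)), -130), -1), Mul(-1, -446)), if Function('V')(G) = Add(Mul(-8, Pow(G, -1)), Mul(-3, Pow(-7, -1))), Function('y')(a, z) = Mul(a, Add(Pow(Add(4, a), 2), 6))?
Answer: Rational(2019007, 4527) ≈ 445.99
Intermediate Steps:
Function('y')(a, z) = Mul(a, Add(6, Pow(Add(4, a), 2)))
Function('V')(G) = Add(Rational(3, 7), Mul(-8, Pow(G, -1))) (Function('V')(G) = Add(Mul(-8, Pow(G, -1)), Mul(-3, Rational(-1, 7))) = Add(Mul(-8, Pow(G, -1)), Rational(3, 7)) = Add(Rational(3, 7), Mul(-8, Pow(G, -1))))
Add(Pow(Add(Function('V')(Function('y')(-5, 3)), -130), -1), Mul(-1, -446)) = Add(Pow(Add(Add(Rational(3, 7), Mul(-8, Pow(Mul(-5, Add(6, Pow(Add(4, -5), 2))), -1))), -130), -1), Mul(-1, -446)) = Add(Pow(Add(Add(Rational(3, 7), Mul(-8, Pow(Mul(-5, Add(6, Pow(-1, 2))), -1))), -130), -1), 446) = Add(Pow(Add(Add(Rational(3, 7), Mul(-8, Pow(Mul(-5, Add(6, 1)), -1))), -130), -1), 446) = Add(Pow(Add(Add(Rational(3, 7), Mul(-8, Pow(Mul(-5, 7), -1))), -130), -1), 446) = Add(Pow(Add(Add(Rational(3, 7), Mul(-8, Pow(-35, -1))), -130), -1), 446) = Add(Pow(Add(Add(Rational(3, 7), Mul(-8, Rational(-1, 35))), -130), -1), 446) = Add(Pow(Add(Add(Rational(3, 7), Rational(8, 35)), -130), -1), 446) = Add(Pow(Add(Rational(23, 35), -130), -1), 446) = Add(Pow(Rational(-4527, 35), -1), 446) = Add(Rational(-35, 4527), 446) = Rational(2019007, 4527)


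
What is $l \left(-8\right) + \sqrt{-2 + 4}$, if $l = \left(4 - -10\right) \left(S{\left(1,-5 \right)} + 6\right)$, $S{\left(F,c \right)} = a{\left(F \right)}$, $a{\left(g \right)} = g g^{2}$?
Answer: $-784 + \sqrt{2} \approx -782.59$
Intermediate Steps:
$a{\left(g \right)} = g^{3}$
$S{\left(F,c \right)} = F^{3}$
$l = 98$ ($l = \left(4 - -10\right) \left(1^{3} + 6\right) = \left(4 + 10\right) \left(1 + 6\right) = 14 \cdot 7 = 98$)
$l \left(-8\right) + \sqrt{-2 + 4} = 98 \left(-8\right) + \sqrt{-2 + 4} = -784 + \sqrt{2}$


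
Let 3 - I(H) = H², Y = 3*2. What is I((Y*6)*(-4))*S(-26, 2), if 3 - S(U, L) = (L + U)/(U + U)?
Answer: -684189/13 ≈ -52630.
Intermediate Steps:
S(U, L) = 3 - (L + U)/(2*U) (S(U, L) = 3 - (L + U)/(U + U) = 3 - (L + U)/(2*U))
Y = 6
I(H) = 3 - H²
I((Y*6)*(-4))*S(-26, 2) = (3 - ((6*6)*(-4))²)*((½)*(-1*2 + 5*(-26))/(-26)) = (3 - (36*(-4))²)*((½)*(-1/26)*(-2 - 130)) = (3 - 1*(-144)²)*((½)*(-1/26)*(-132)) = (3 - 1*20736)*(33/13) = (3 - 20736)*(33/13) = -20733*33/13 = -684189/13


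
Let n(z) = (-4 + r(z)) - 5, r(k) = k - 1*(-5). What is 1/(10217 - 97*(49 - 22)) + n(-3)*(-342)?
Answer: 18189613/7598 ≈ 2394.0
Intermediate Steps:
r(k) = 5 + k (r(k) = k + 5 = 5 + k)
n(z) = -4 + z (n(z) = (-4 + (5 + z)) - 5 = (1 + z) - 5 = -4 + z)
1/(10217 - 97*(49 - 22)) + n(-3)*(-342) = 1/(10217 - 97*(49 - 22)) + (-4 - 3)*(-342) = 1/(10217 - 97*27) - 7*(-342) = 1/(10217 - 2619) + 2394 = 1/7598 + 2394 = 18189613/7598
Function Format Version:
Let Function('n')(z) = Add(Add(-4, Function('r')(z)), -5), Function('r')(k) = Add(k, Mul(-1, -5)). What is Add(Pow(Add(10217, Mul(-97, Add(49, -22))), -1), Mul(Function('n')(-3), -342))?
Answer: Rational(18189613, 7598) ≈ 2394.0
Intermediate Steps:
Function('r')(k) = Add(5, k) (Function('r')(k) = Add(k, 5) = Add(5, k))
Function('n')(z) = Add(-4, z) (Function('n')(z) = Add(Add(-4, Add(5, z)), -5) = Add(Add(1, z), -5) = Add(-4, z))
Add(Pow(Add(10217, Mul(-97, Add(49, -22))), -1), Mul(Function('n')(-3), -342)) = Add(Pow(Add(10217, Mul(-97, Add(49, -22))), -1), Mul(Add(-4, -3), -342)) = Add(Pow(Add(10217, Mul(-97, 27)), -1), Mul(-7, -342)) = Add(Pow(Add(10217, -2619), -1), 2394) = Add(Pow(7598, -1), 2394) = Add(Rational(1, 7598), 2394) = Rational(18189613, 7598)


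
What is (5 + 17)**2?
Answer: 484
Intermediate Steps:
(5 + 17)**2 = 22**2 = 484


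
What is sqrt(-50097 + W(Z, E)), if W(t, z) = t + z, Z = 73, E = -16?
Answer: 6*I*sqrt(1390) ≈ 223.7*I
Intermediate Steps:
sqrt(-50097 + W(Z, E)) = sqrt(-50097 + (73 - 16)) = sqrt(-50097 + 57) = sqrt(-50040) = 6*I*sqrt(1390)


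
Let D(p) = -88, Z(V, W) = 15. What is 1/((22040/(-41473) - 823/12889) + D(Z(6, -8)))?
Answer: -534545497/47358209575 ≈ -0.011287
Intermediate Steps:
1/((22040/(-41473) - 823/12889) + D(Z(6, -8))) = 1/((22040/(-41473) - 823/12889) - 88) = 1/((22040*(-1/41473) - 823*1/12889) - 88) = 1/((-22040/41473 - 823/12889) - 88) = 1/(-318205839/534545497 - 88) = 1/(-47358209575/534545497) = -534545497/47358209575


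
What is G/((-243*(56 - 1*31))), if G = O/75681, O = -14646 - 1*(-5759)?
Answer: 8887/459762075 ≈ 1.9330e-5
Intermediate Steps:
O = -8887 (O = -14646 + 5759 = -8887)
G = -8887/75681 ≈ -0.11743
G/((-243*(56 - 1*31))) = -8887*(-1/(243*(56 - 1*31)))/75681 = -8887*(-1/(243*(56 - 31)))/75681 = -8887/(75681*((-243*25))) = -8887/75681/(-6075) = -8887/75681*(-1/6075) = 8887/459762075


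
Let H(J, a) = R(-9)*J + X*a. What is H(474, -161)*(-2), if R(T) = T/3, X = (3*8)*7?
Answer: 56940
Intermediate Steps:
X = 168 (X = 24*7 = 168)
R(T) = T/3 (R(T) = T*(1/3) = T/3)
H(J, a) = -3*J + 168*a (H(J, a) = ((1/3)*(-9))*J + 168*a = -3*J + 168*a)
H(474, -161)*(-2) = (-3*474 + 168*(-161))*(-2) = (-1422 - 27048)*(-2) = -28470*(-2) = 56940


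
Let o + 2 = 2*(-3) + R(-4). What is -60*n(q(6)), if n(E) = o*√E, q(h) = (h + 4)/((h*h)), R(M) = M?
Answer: 120*√10 ≈ 379.47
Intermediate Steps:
o = -12 (o = -2 + (2*(-3) - 4) = -2 + (-6 - 4) = -2 - 10 = -12)
q(h) = (4 + h)/h² (q(h) = (4 + h)/(h²) = (4 + h)/h²)
n(E) = -12*√E
-60*n(q(6)) = -(-720)*√((4 + 6)/6²) = -(-720)*√((1/36)*10) = -(-720)*√(5/18) = -(-720)*√10/6 = -(-120)*√10 = 120*√10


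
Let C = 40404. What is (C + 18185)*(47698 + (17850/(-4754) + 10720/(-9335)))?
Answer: 12400668816460891/4437859 ≈ 2.7943e+9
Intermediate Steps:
(C + 18185)*(47698 + (17850/(-4754) + 10720/(-9335))) = (40404 + 18185)*(47698 + (17850/(-4754) + 10720/(-9335))) = 58589*(47698 + (17850*(-1/4754) + 10720*(-1/9335))) = 58589*(47698 + (-8925/2377 - 2144/1867)) = 58589*(47698 - 21759263/4437859) = 58589*(211655239319/4437859) = 12400668816460891/4437859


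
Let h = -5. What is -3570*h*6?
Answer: 107100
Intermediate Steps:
-3570*h*6 = -(-17850)*6 = -3570*(-30) = 107100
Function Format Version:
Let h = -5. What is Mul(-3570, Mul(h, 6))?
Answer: 107100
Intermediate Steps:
Mul(-3570, Mul(h, 6)) = Mul(-3570, Mul(-5, 6)) = Mul(-3570, -30) = 107100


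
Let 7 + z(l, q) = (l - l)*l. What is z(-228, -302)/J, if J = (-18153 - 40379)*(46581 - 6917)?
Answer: 7/2321613248 ≈ 3.0151e-9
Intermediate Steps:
z(l, q) = -7 (z(l, q) = -7 + (l - l)*l = -7 + 0*l = -7 + 0 = -7)
J = -2321613248 (J = -58532*39664 = -2321613248)
z(-228, -302)/J = -7/(-2321613248) = -7*(-1/2321613248) = 7/2321613248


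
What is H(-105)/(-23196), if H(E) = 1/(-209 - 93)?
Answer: 1/7005192 ≈ 1.4275e-7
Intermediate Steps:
H(E) = -1/302 (H(E) = 1/(-302) = -1/302)
H(-105)/(-23196) = -1/302/(-23196) = -1/302*(-1/23196) = 1/7005192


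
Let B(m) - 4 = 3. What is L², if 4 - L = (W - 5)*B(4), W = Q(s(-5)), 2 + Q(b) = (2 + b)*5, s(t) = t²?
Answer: 795664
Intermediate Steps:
B(m) = 7 (B(m) = 4 + 3 = 7)
Q(b) = 8 + 5*b (Q(b) = -2 + (2 + b)*5 = -2 + (10 + 5*b) = 8 + 5*b)
W = 133 (W = 8 + 5*(-5)² = 8 + 5*25 = 8 + 125 = 133)
L = -892 (L = 4 - (133 - 5)*7 = 4 - 128*7 = 4 - 1*896 = 4 - 896 = -892)
L² = (-892)² = 795664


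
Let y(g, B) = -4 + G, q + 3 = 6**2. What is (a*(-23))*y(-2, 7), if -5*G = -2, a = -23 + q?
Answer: 828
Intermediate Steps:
q = 33 (q = -3 + 6**2 = -3 + 36 = 33)
a = 10 (a = -23 + 33 = 10)
G = 2/5 (G = -1/5*(-2) = 2/5 ≈ 0.40000)
y(g, B) = -18/5 (y(g, B) = -4 + 2/5 = -18/5)
(a*(-23))*y(-2, 7) = (10*(-23))*(-18/5) = -230*(-18/5) = 828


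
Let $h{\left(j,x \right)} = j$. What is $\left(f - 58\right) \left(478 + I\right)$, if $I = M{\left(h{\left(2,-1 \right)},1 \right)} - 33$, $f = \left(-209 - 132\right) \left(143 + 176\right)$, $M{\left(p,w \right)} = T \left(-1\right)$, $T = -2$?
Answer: $-48650139$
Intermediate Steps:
$M{\left(p,w \right)} = 2$ ($M{\left(p,w \right)} = \left(-2\right) \left(-1\right) = 2$)
$f = -108779$ ($f = \left(-341\right) 319 = -108779$)
$I = -31$ ($I = 2 - 33 = -31$)
$\left(f - 58\right) \left(478 + I\right) = \left(-108779 - 58\right) \left(478 - 31\right) = \left(-108837\right) 447 = -48650139$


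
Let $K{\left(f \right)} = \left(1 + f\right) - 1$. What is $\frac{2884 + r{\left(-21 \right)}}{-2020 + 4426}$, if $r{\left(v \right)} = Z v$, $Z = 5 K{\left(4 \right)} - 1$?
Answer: $\frac{2485}{2406} \approx 1.0328$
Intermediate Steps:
$K{\left(f \right)} = f$
$Z = 19$ ($Z = 5 \cdot 4 - 1 = 20 - 1 = 19$)
$r{\left(v \right)} = 19 v$
$\frac{2884 + r{\left(-21 \right)}}{-2020 + 4426} = \frac{2884 + 19 \left(-21\right)}{-2020 + 4426} = \frac{2884 - 399}{2406} = 2485 \cdot \frac{1}{2406} = \frac{2485}{2406}$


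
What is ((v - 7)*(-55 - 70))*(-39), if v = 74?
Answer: 326625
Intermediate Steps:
((v - 7)*(-55 - 70))*(-39) = ((74 - 7)*(-55 - 70))*(-39) = (67*(-125))*(-39) = -8375*(-39) = 326625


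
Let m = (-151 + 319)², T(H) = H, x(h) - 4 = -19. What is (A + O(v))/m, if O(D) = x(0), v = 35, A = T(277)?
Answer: 131/14112 ≈ 0.0092829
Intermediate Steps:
x(h) = -15 (x(h) = 4 - 19 = -15)
A = 277
m = 28224 (m = 168² = 28224)
O(D) = -15
(A + O(v))/m = (277 - 15)/28224 = 262*(1/28224) = 131/14112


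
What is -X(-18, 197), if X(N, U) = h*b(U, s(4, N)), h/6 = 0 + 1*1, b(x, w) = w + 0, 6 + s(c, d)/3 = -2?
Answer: 144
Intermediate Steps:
s(c, d) = -24 (s(c, d) = -18 + 3*(-2) = -18 - 6 = -24)
b(x, w) = w
h = 6 (h = 6*(0 + 1*1) = 6*(0 + 1) = 6*1 = 6)
X(N, U) = -144 (X(N, U) = 6*(-24) = -144)
-X(-18, 197) = -1*(-144) = 144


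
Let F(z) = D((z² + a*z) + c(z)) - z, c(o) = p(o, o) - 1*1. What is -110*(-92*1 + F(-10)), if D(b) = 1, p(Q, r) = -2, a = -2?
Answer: 8910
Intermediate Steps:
c(o) = -3 (c(o) = -2 - 1*1 = -2 - 1 = -3)
F(z) = 1 - z
-110*(-92*1 + F(-10)) = -110*(-92*1 + (1 - 1*(-10))) = -110*(-92 + (1 + 10)) = -110*(-92 + 11) = -110*(-81) = 8910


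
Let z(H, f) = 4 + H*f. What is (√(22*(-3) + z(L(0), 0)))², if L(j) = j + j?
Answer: -62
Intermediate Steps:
L(j) = 2*j
(√(22*(-3) + z(L(0), 0)))² = (√(22*(-3) + (4 + (2*0)*0)))² = (√(-66 + (4 + 0*0)))² = (√(-66 + (4 + 0)))² = (√(-66 + 4))² = (√(-62))² = (I*√62)² = -62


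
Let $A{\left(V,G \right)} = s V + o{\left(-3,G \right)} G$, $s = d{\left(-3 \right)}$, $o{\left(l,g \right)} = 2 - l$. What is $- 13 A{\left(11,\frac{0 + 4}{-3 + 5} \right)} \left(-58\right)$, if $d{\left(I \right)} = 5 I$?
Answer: $-116870$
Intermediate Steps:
$s = -15$ ($s = 5 \left(-3\right) = -15$)
$A{\left(V,G \right)} = - 15 V + 5 G$ ($A{\left(V,G \right)} = - 15 V + \left(2 - -3\right) G = - 15 V + \left(2 + 3\right) G = - 15 V + 5 G$)
$- 13 A{\left(11,\frac{0 + 4}{-3 + 5} \right)} \left(-58\right) = - 13 \left(\left(-15\right) 11 + 5 \frac{0 + 4}{-3 + 5}\right) \left(-58\right) = - 13 \left(-165 + 5 \cdot \frac{4}{2}\right) \left(-58\right) = - 13 \left(-165 + 5 \cdot 4 \cdot \frac{1}{2}\right) \left(-58\right) = - 13 \left(-165 + 5 \cdot 2\right) \left(-58\right) = - 13 \left(-165 + 10\right) \left(-58\right) = \left(-13\right) \left(-155\right) \left(-58\right) = 2015 \left(-58\right) = -116870$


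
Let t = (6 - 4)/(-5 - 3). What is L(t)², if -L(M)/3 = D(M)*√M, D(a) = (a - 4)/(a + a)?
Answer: -2601/16 ≈ -162.56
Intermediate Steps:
D(a) = (-4 + a)/(2*a) (D(a) = (-4 + a)/((2*a)) = (-4 + a)*(1/(2*a)) = (-4 + a)/(2*a))
t = -¼ (t = 2/(-8) = 2*(-⅛) = -¼ ≈ -0.25000)
L(M) = -3*(-4 + M)/(2*√M) (L(M) = -3*(-4 + M)/(2*M)*√M = -3*(-4 + M)/(2*√M))
L(t)² = (3*(4 - 1*(-¼))/(2*√(-¼)))² = (3*(-2*I)*(4 + ¼)/2)² = ((3/2)*(-2*I)*(17/4))² = (-51*I/4)² = -2601/16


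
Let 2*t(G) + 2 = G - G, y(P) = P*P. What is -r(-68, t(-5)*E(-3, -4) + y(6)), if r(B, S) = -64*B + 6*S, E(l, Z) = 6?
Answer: -4532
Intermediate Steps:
y(P) = P²
t(G) = -1 (t(G) = -1 + (G - G)/2 = -1 + (½)*0 = -1 + 0 = -1)
-r(-68, t(-5)*E(-3, -4) + y(6)) = -(-64*(-68) + 6*(-1*6 + 6²)) = -(4352 + 6*(-6 + 36)) = -(4352 + 6*30) = -(4352 + 180) = -1*4532 = -4532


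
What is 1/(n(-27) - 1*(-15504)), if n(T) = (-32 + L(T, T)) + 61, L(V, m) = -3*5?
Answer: 1/15518 ≈ 6.4441e-5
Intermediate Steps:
L(V, m) = -15
n(T) = 14 (n(T) = (-32 - 15) + 61 = -47 + 61 = 14)
1/(n(-27) - 1*(-15504)) = 1/(14 - 1*(-15504)) = 1/(14 + 15504) = 1/15518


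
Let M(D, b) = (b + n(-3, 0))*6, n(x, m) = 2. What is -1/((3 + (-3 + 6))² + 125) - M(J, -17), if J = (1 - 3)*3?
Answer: 14489/161 ≈ 89.994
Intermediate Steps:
J = -6 (J = -2*3 = -6)
M(D, b) = 12 + 6*b (M(D, b) = (b + 2)*6 = (2 + b)*6 = 12 + 6*b)
-1/((3 + (-3 + 6))² + 125) - M(J, -17) = -1/((3 + (-3 + 6))² + 125) - (12 + 6*(-17)) = -1/((3 + 3)² + 125) - (12 - 102) = -1/(6² + 125) - 1*(-90) = -1/(36 + 125) + 90 = -1/161 + 90 = 14489/161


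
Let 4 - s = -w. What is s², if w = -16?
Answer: 144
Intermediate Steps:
s = -12 (s = 4 - (-1)*(-16) = 4 - 1*16 = 4 - 16 = -12)
s² = (-12)² = 144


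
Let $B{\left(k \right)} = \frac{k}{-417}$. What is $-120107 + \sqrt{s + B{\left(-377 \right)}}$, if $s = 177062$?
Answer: $-120107 + \frac{\sqrt{30789291327}}{417} \approx -1.1969 \cdot 10^{5}$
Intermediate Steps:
$B{\left(k \right)} = - \frac{k}{417}$ ($B{\left(k \right)} = k \left(- \frac{1}{417}\right) = - \frac{k}{417}$)
$-120107 + \sqrt{s + B{\left(-377 \right)}} = -120107 + \sqrt{177062 - - \frac{377}{417}} = -120107 + \sqrt{177062 + \frac{377}{417}} = -120107 + \sqrt{\frac{73835231}{417}} = -120107 + \frac{\sqrt{30789291327}}{417}$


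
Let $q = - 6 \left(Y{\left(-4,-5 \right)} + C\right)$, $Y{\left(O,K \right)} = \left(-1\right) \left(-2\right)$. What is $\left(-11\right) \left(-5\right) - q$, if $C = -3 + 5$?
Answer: $79$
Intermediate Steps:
$C = 2$
$Y{\left(O,K \right)} = 2$
$q = -24$ ($q = - 6 \left(2 + 2\right) = \left(-6\right) 4 = -24$)
$\left(-11\right) \left(-5\right) - q = \left(-11\right) \left(-5\right) - -24 = 55 + 24 = 79$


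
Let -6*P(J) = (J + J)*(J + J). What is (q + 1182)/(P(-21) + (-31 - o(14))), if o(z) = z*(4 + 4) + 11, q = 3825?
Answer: -5007/448 ≈ -11.176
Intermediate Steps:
o(z) = 11 + 8*z (o(z) = z*8 + 11 = 8*z + 11 = 11 + 8*z)
P(J) = -2*J²/3 (P(J) = -(J + J)*(J + J)/6 = -2*J*2*J/6 = -2*J²/3)
(q + 1182)/(P(-21) + (-31 - o(14))) = (3825 + 1182)/(-⅔*(-21)² + (-31 - (11 + 8*14))) = 5007/(-⅔*441 + (-31 - (11 + 112))) = 5007/(-294 + (-31 - 1*123)) = 5007/(-294 + (-31 - 123)) = 5007/(-294 - 154) = 5007/(-448) = 5007*(-1/448) = -5007/448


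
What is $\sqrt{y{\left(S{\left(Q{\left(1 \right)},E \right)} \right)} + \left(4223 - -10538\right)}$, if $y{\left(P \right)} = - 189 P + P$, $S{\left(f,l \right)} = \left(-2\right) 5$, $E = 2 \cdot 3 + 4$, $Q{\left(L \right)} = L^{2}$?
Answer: $129$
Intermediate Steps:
$E = 10$ ($E = 6 + 4 = 10$)
$S{\left(f,l \right)} = -10$
$y{\left(P \right)} = - 188 P$
$\sqrt{y{\left(S{\left(Q{\left(1 \right)},E \right)} \right)} + \left(4223 - -10538\right)} = \sqrt{\left(-188\right) \left(-10\right) + \left(4223 - -10538\right)} = \sqrt{1880 + \left(4223 + 10538\right)} = \sqrt{1880 + 14761} = \sqrt{16641} = 129$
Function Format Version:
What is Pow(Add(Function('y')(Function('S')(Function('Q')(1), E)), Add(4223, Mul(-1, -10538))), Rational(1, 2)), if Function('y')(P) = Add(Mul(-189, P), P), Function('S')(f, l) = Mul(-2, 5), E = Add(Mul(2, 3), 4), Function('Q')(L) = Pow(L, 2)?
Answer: 129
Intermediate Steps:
E = 10 (E = Add(6, 4) = 10)
Function('S')(f, l) = -10
Function('y')(P) = Mul(-188, P)
Pow(Add(Function('y')(Function('S')(Function('Q')(1), E)), Add(4223, Mul(-1, -10538))), Rational(1, 2)) = Pow(Add(Mul(-188, -10), Add(4223, Mul(-1, -10538))), Rational(1, 2)) = Pow(Add(1880, Add(4223, 10538)), Rational(1, 2)) = Pow(Add(1880, 14761), Rational(1, 2)) = Pow(16641, Rational(1, 2)) = 129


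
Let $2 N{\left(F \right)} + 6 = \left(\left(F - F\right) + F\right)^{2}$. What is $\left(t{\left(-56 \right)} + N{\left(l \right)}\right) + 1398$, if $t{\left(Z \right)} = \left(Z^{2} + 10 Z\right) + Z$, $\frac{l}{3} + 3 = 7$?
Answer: $3987$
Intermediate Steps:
$l = 12$ ($l = -9 + 3 \cdot 7 = -9 + 21 = 12$)
$N{\left(F \right)} = -3 + \frac{F^{2}}{2}$ ($N{\left(F \right)} = -3 + \frac{\left(\left(F - F\right) + F\right)^{2}}{2} = -3 + \frac{\left(0 + F\right)^{2}}{2} = -3 + \frac{F^{2}}{2}$)
$t{\left(Z \right)} = Z^{2} + 11 Z$
$\left(t{\left(-56 \right)} + N{\left(l \right)}\right) + 1398 = \left(- 56 \left(11 - 56\right) - \left(3 - \frac{12^{2}}{2}\right)\right) + 1398 = \left(\left(-56\right) \left(-45\right) + \left(-3 + \frac{1}{2} \cdot 144\right)\right) + 1398 = \left(2520 + \left(-3 + 72\right)\right) + 1398 = \left(2520 + 69\right) + 1398 = 2589 + 1398 = 3987$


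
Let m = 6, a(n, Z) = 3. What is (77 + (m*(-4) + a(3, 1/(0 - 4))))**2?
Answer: 3136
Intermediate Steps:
(77 + (m*(-4) + a(3, 1/(0 - 4))))**2 = (77 + (6*(-4) + 3))**2 = (77 + (-24 + 3))**2 = (77 - 21)**2 = 56**2 = 3136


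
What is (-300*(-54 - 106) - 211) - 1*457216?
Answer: -409427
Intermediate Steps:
(-300*(-54 - 106) - 211) - 1*457216 = (-300*(-160) - 211) - 457216 = (48000 - 211) - 457216 = 47789 - 457216 = -409427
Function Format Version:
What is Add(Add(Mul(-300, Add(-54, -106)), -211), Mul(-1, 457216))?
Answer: -409427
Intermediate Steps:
Add(Add(Mul(-300, Add(-54, -106)), -211), Mul(-1, 457216)) = Add(Add(Mul(-300, -160), -211), -457216) = Add(Add(48000, -211), -457216) = Add(47789, -457216) = -409427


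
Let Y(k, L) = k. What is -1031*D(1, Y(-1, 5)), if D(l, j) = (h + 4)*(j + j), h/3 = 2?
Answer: 20620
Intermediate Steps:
h = 6 (h = 3*2 = 6)
D(l, j) = 20*j (D(l, j) = (6 + 4)*(j + j) = 10*(2*j) = 20*j)
-1031*D(1, Y(-1, 5)) = -20620*(-1) = -1031*(-20) = 20620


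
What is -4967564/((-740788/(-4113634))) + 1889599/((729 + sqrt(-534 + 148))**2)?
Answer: (-7448462791081452*sqrt(386) + 2712992384974952167*I)/(185197*(-531055*I + 1458*sqrt(386))) ≈ -2.7585e+7 - 0.19092*I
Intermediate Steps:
-4967564/((-740788/(-4113634))) + 1889599/((729 + sqrt(-534 + 148))**2) = -4967564/((-740788*(-1/4113634))) + 1889599/((729 + sqrt(-386))**2) = -4967564/370394/2056817 + 1889599/((729 + I*sqrt(386))**2) = -4967564*2056817/370394 + 1889599/(729 + I*sqrt(386))**2 = -5108685041894/185197 + 1889599/(729 + I*sqrt(386))**2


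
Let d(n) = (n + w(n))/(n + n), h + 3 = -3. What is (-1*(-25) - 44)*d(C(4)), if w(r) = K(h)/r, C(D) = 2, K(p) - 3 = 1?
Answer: -19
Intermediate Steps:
h = -6 (h = -3 - 3 = -6)
K(p) = 4 (K(p) = 3 + 1 = 4)
w(r) = 4/r
d(n) = (n + 4/n)/(2*n) (d(n) = (n + 4/n)/(n + n) = (n + 4/n)/((2*n)) = (n + 4/n)*(1/(2*n)) = (n + 4/n)/(2*n))
(-1*(-25) - 44)*d(C(4)) = (-1*(-25) - 44)*(½ + 2/2²) = (25 - 44)*(½ + 2*(¼)) = -19*(½ + ½) = -19*1 = -19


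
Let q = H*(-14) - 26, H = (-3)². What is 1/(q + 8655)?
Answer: 1/8503 ≈ 0.00011761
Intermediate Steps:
H = 9
q = -152 (q = 9*(-14) - 26 = -126 - 26 = -152)
1/(q + 8655) = 1/(-152 + 8655) = 1/8503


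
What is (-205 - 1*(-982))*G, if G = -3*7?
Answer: -16317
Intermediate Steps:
G = -21
(-205 - 1*(-982))*G = (-205 - 1*(-982))*(-21) = (-205 + 982)*(-21) = 777*(-21) = -16317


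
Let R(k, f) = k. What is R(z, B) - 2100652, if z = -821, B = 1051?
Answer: -2101473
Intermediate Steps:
R(z, B) - 2100652 = -821 - 2100652 = -2101473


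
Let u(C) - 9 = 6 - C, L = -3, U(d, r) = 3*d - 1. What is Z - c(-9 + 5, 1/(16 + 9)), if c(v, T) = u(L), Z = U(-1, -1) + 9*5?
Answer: 23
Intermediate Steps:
U(d, r) = -1 + 3*d
Z = 41 (Z = (-1 + 3*(-1)) + 9*5 = (-1 - 3) + 45 = -4 + 45 = 41)
u(C) = 15 - C (u(C) = 9 + (6 - C) = 15 - C)
c(v, T) = 18 (c(v, T) = 15 - 1*(-3) = 15 + 3 = 18)
Z - c(-9 + 5, 1/(16 + 9)) = 41 - 1*18 = 41 - 18 = 23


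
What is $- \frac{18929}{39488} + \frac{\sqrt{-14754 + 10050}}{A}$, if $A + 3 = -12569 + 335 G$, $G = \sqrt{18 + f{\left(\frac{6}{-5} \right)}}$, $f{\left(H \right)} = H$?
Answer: $- \frac{18929}{39488} - \frac{12572 i \sqrt{6}}{5577493} - \frac{402 i \sqrt{70}}{5577493} \approx -0.47936 - 0.0061243 i$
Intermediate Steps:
$G = \frac{2 \sqrt{105}}{5}$ ($G = \sqrt{18 + \frac{6}{-5}} = \sqrt{18 + 6 \left(- \frac{1}{5}\right)} = \sqrt{18 - \frac{6}{5}} = \sqrt{\frac{84}{5}} = \frac{2 \sqrt{105}}{5} \approx 4.0988$)
$A = -12572 + 134 \sqrt{105}$ ($A = -3 - \left(12569 - 335 \frac{2 \sqrt{105}}{5}\right) = -3 - \left(12569 - 134 \sqrt{105}\right) = -12572 + 134 \sqrt{105} \approx -11199.0$)
$- \frac{18929}{39488} + \frac{\sqrt{-14754 + 10050}}{A} = - \frac{18929}{39488} + \frac{\sqrt{-14754 + 10050}}{-12572 + 134 \sqrt{105}} = \left(-18929\right) \frac{1}{39488} + \frac{\sqrt{-4704}}{-12572 + 134 \sqrt{105}} = - \frac{18929}{39488} + \frac{28 i \sqrt{6}}{-12572 + 134 \sqrt{105}}$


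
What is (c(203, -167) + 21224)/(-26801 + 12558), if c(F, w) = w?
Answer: -21057/14243 ≈ -1.4784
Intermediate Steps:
(c(203, -167) + 21224)/(-26801 + 12558) = (-167 + 21224)/(-26801 + 12558) = 21057/(-14243) = 21057*(-1/14243) = -21057/14243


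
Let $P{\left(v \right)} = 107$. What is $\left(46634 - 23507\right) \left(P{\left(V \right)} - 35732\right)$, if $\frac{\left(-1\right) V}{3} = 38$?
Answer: $-823899375$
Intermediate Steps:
$V = -114$ ($V = \left(-3\right) 38 = -114$)
$\left(46634 - 23507\right) \left(P{\left(V \right)} - 35732\right) = \left(46634 - 23507\right) \left(107 - 35732\right) = 23127 \left(-35625\right) = -823899375$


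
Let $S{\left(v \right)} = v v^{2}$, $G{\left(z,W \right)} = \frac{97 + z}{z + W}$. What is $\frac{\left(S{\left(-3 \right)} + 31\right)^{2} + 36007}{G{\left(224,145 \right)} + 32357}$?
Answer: $\frac{4430829}{3980018} \approx 1.1133$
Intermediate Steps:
$G{\left(z,W \right)} = \frac{97 + z}{W + z}$
$S{\left(v \right)} = v^{3}$
$\frac{\left(S{\left(-3 \right)} + 31\right)^{2} + 36007}{G{\left(224,145 \right)} + 32357} = \frac{\left(\left(-3\right)^{3} + 31\right)^{2} + 36007}{\frac{97 + 224}{145 + 224} + 32357} = \frac{\left(-27 + 31\right)^{2} + 36007}{\frac{1}{369} \cdot 321 + 32357} = \frac{4^{2} + 36007}{\frac{1}{369} \cdot 321 + 32357} = \frac{16 + 36007}{\frac{107}{123} + 32357} = \frac{36023}{\frac{3980018}{123}} = 36023 \cdot \frac{123}{3980018} = \frac{4430829}{3980018}$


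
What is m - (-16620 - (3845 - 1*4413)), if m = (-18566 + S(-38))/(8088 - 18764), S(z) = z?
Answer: 42847439/2669 ≈ 16054.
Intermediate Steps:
m = 4651/2669 (m = (-18566 - 38)/(8088 - 18764) = -18604/(-10676) = -18604*(-1/10676) = 4651/2669 ≈ 1.7426)
m - (-16620 - (3845 - 1*4413)) = 4651/2669 - (-16620 - (3845 - 1*4413)) = 4651/2669 - (-16620 - (3845 - 4413)) = 4651/2669 - (-16620 - 1*(-568)) = 4651/2669 - (-16620 + 568) = 4651/2669 - 1*(-16052) = 4651/2669 + 16052 = 42847439/2669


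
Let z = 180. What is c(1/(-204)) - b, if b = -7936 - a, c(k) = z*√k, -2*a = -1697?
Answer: 17569/2 + 30*I*√51/17 ≈ 8784.5 + 12.603*I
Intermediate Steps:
a = 1697/2 (a = -½*(-1697) = 1697/2 ≈ 848.50)
c(k) = 180*√k
b = -17569/2 (b = -7936 - 1*1697/2 = -7936 - 1697/2 = -17569/2 ≈ -8784.5)
c(1/(-204)) - b = 180*√(1/(-204)) - 1*(-17569/2) = 180*√(-1/204) + 17569/2 = 180*(I*√51/102) + 17569/2 = 30*I*√51/17 + 17569/2 = 17569/2 + 30*I*√51/17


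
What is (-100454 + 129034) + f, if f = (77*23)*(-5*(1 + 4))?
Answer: -15695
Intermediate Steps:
f = -44275 (f = 1771*(-5*5) = 1771*(-25) = -44275)
(-100454 + 129034) + f = (-100454 + 129034) - 44275 = 28580 - 44275 = -15695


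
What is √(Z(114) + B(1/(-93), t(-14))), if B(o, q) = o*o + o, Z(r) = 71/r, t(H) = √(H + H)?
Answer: √7645486/3534 ≈ 0.78241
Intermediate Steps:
t(H) = √2*√H (t(H) = √(2*H) = √2*√H)
B(o, q) = o + o² (B(o, q) = o² + o = o + o²)
√(Z(114) + B(1/(-93), t(-14))) = √(71/114 + (1 + 1/(-93))/(-93)) = √(71*(1/114) - (1 - 1/93)/93) = √(71/114 - 1/93*92/93) = √(71/114 - 92/8649) = √(201197/328662) = √7645486/3534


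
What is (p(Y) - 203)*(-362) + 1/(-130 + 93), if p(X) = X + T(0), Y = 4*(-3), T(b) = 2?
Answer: 2852921/37 ≈ 77106.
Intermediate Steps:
Y = -12
p(X) = 2 + X (p(X) = X + 2 = 2 + X)
(p(Y) - 203)*(-362) + 1/(-130 + 93) = ((2 - 12) - 203)*(-362) + 1/(-130 + 93) = (-10 - 203)*(-362) + 1/(-37) = -213*(-362) - 1/37 = 77106 - 1/37 = 2852921/37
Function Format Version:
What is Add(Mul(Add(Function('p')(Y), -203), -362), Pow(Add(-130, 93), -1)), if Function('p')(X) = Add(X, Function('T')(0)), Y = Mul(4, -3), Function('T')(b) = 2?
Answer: Rational(2852921, 37) ≈ 77106.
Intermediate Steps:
Y = -12
Function('p')(X) = Add(2, X) (Function('p')(X) = Add(X, 2) = Add(2, X))
Add(Mul(Add(Function('p')(Y), -203), -362), Pow(Add(-130, 93), -1)) = Add(Mul(Add(Add(2, -12), -203), -362), Pow(Add(-130, 93), -1)) = Add(Mul(Add(-10, -203), -362), Pow(-37, -1)) = Add(Mul(-213, -362), Rational(-1, 37)) = Add(77106, Rational(-1, 37)) = Rational(2852921, 37)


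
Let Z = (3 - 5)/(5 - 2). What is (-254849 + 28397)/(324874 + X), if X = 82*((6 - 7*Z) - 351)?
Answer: -169839/222725 ≈ -0.76255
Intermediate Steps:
Z = -2/3 ≈ -0.66667
X = -83722/3 (X = 82*((6 - 7*(-2/3)) - 351) = 82*((6 + 14/3) - 351) = 82*(32/3 - 351) = 82*(-1021/3) = -83722/3 ≈ -27907.)
(-254849 + 28397)/(324874 + X) = (-254849 + 28397)/(324874 - 83722/3) = -226452/890900/3 = -226452*3/890900 = -169839/222725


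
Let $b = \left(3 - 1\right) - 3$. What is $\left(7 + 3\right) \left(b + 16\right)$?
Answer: $150$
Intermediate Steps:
$b = -1$ ($b = 2 - 3 = -1$)
$\left(7 + 3\right) \left(b + 16\right) = \left(7 + 3\right) \left(-1 + 16\right) = 10 \cdot 15 = 150$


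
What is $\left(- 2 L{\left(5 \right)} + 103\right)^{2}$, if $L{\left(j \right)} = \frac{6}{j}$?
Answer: $\frac{253009}{25} \approx 10120.0$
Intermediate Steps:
$\left(- 2 L{\left(5 \right)} + 103\right)^{2} = \left(- 2 \cdot \frac{6}{5} + 103\right)^{2} = \left(- 2 \cdot 6 \cdot \frac{1}{5} + 103\right)^{2} = \left(\left(-2\right) \frac{6}{5} + 103\right)^{2} = \left(- \frac{12}{5} + 103\right)^{2} = \left(\frac{503}{5}\right)^{2} = \frac{253009}{25}$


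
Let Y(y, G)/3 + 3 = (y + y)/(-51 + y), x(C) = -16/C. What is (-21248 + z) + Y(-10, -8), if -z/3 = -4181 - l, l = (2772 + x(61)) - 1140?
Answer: -232886/61 ≈ -3817.8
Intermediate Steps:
l = 99536/61 (l = (2772 - 16/61) - 1140 = 169076/61 - 1140 = 99536/61 ≈ 1631.7)
Y(y, G) = -9 + 6*y/(-51 + y) (Y(y, G) = -9 + 3*((y + y)/(-51 + y)) = -9 + 3*((2*y)/(-51 + y)) = -9 + 3*(2*y/(-51 + y)) = -9 + 6*y/(-51 + y))
z = 1063731/61 (z = -3*(-4181 - 1*99536/61) = -3*(-4181 - 99536/61) = -3*(-354577/61) = 1063731/61 ≈ 17438.)
(-21248 + z) + Y(-10, -8) = (-21248 + 1063731/61) + 3*(153 - 1*(-10))/(-51 - 10) = -232397/61 + 3*(153 + 10)/(-61) = -232397/61 + 3*(-1/61)*163 = -232397/61 - 489/61 = -232886/61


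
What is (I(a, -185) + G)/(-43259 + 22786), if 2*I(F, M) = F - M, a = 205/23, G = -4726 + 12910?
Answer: -190462/470879 ≈ -0.40448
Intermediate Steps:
G = 8184
a = 205/23 (a = 205*(1/23) = 205/23 ≈ 8.9130)
I(F, M) = F/2 - M/2 (I(F, M) = (F - M)/2 = F/2 - M/2)
(I(a, -185) + G)/(-43259 + 22786) = (((1/2)*(205/23) - 1/2*(-185)) + 8184)/(-43259 + 22786) = ((205/46 + 185/2) + 8184)/(-20473) = (2230/23 + 8184)*(-1/20473) = (190462/23)*(-1/20473) = -190462/470879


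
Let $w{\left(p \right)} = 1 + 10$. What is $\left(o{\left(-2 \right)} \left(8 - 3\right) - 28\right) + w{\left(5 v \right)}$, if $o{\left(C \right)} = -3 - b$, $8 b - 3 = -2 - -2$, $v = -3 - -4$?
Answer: $- \frac{271}{8} \approx -33.875$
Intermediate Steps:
$v = 1$ ($v = -3 + 4 = 1$)
$b = \frac{3}{8}$ ($b = \frac{3}{8} + \frac{-2 - -2}{8} = \frac{3}{8} + \frac{-2 + 2}{8} = \frac{3}{8} + \frac{1}{8} \cdot 0 = \frac{3}{8} + 0 = \frac{3}{8} \approx 0.375$)
$o{\left(C \right)} = - \frac{27}{8}$ ($o{\left(C \right)} = -3 - \frac{3}{8} = - \frac{27}{8}$)
$w{\left(p \right)} = 11$
$\left(o{\left(-2 \right)} \left(8 - 3\right) - 28\right) + w{\left(5 v \right)} = \left(- \frac{27 \left(8 - 3\right)}{8} - 28\right) + 11 = \left(\left(- \frac{27}{8}\right) 5 - 28\right) + 11 = \left(- \frac{135}{8} - 28\right) + 11 = - \frac{359}{8} + 11 = - \frac{271}{8}$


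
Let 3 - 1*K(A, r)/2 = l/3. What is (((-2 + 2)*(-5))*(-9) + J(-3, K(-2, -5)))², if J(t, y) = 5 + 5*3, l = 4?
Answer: 400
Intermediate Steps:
K(A, r) = 10/3 (K(A, r) = 6 - 8/3 = 10/3)
J(t, y) = 20 (J(t, y) = 5 + 15 = 20)
(((-2 + 2)*(-5))*(-9) + J(-3, K(-2, -5)))² = (((-2 + 2)*(-5))*(-9) + 20)² = ((0*(-5))*(-9) + 20)² = (0*(-9) + 20)² = (0 + 20)² = 20² = 400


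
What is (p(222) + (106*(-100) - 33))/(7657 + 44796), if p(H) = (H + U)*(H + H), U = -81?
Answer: 51971/52453 ≈ 0.99081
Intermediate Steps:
p(H) = 2*H*(-81 + H) (p(H) = (H - 81)*(H + H) = (-81 + H)*(2*H) = 2*H*(-81 + H))
(p(222) + (106*(-100) - 33))/(7657 + 44796) = (2*222*(-81 + 222) + (106*(-100) - 33))/(7657 + 44796) = (2*222*141 + (-10600 - 33))/52453 = (62604 - 10633)*(1/52453) = 51971*(1/52453) = 51971/52453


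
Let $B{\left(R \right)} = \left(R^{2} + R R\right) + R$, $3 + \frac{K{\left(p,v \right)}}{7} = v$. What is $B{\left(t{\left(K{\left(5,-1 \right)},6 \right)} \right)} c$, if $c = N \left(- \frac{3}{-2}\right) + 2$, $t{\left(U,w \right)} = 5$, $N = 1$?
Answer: $\frac{385}{2} \approx 192.5$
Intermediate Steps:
$K{\left(p,v \right)} = -21 + 7 v$
$B{\left(R \right)} = R + 2 R^{2}$ ($B{\left(R \right)} = \left(R^{2} + R^{2}\right) + R = 2 R^{2} + R = R + 2 R^{2}$)
$c = \frac{7}{2}$ ($c = 1 \left(- \frac{3}{-2}\right) + 2 = 1 \left(\left(-3\right) \left(- \frac{1}{2}\right)\right) + 2 = 1 \cdot \frac{3}{2} + 2 = \frac{3}{2} + 2 = \frac{7}{2} \approx 3.5$)
$B{\left(t{\left(K{\left(5,-1 \right)},6 \right)} \right)} c = 5 \left(1 + 2 \cdot 5\right) \frac{7}{2} = 5 \left(1 + 10\right) \frac{7}{2} = 5 \cdot 11 \cdot \frac{7}{2} = 55 \cdot \frac{7}{2} = \frac{385}{2}$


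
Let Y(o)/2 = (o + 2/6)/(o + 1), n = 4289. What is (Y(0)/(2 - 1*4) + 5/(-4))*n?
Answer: -81491/12 ≈ -6790.9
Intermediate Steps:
Y(o) = 2*(⅓ + o)/(1 + o) (Y(o) = 2*((o + 2/6)/(o + 1)) = 2*((o + 2*(⅙))/(1 + o)) = 2*((o + ⅓)/(1 + o)) = 2*((⅓ + o)/(1 + o)) = 2*(⅓ + o)/(1 + o))
(Y(0)/(2 - 1*4) + 5/(-4))*n = ((2*(1 + 3*0)/(3*(1 + 0)))/(2 - 1*4) + 5/(-4))*4289 = (((⅔)*(1 + 0)/1)/(2 - 4) + 5*(-¼))*4289 = (((⅔)*1*1)/(-2) - 5/4)*4289 = ((⅔)*(-½) - 5/4)*4289 = (-⅓ - 5/4)*4289 = -19/12*4289 = -81491/12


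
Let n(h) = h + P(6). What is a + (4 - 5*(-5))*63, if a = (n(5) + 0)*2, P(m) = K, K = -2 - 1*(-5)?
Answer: 1843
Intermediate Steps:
K = 3 (K = -2 + 5 = 3)
P(m) = 3
n(h) = 3 + h (n(h) = h + 3 = 3 + h)
a = 16 (a = ((3 + 5) + 0)*2 = (8 + 0)*2 = 8*2 = 16)
a + (4 - 5*(-5))*63 = 16 + (4 - 5*(-5))*63 = 16 + (4 + 25)*63 = 16 + 29*63 = 16 + 1827 = 1843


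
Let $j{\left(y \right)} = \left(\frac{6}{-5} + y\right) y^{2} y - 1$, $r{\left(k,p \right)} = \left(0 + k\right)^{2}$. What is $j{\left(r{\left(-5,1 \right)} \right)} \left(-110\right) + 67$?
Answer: $-40906073$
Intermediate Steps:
$r{\left(k,p \right)} = k^{2}$
$j{\left(y \right)} = -1 + y^{3} \left(- \frac{6}{5} + y\right)$ ($j{\left(y \right)} = \left(6 \left(- \frac{1}{5}\right) + y\right) y^{2} y - 1 = \left(- \frac{6}{5} + y\right) y^{2} y - 1 = y^{2} \left(- \frac{6}{5} + y\right) y - 1 = y^{3} \left(- \frac{6}{5} + y\right) - 1 = -1 + y^{3} \left(- \frac{6}{5} + y\right)$)
$j{\left(r{\left(-5,1 \right)} \right)} \left(-110\right) + 67 = \left(-1 + \left(\left(-5\right)^{2}\right)^{4} - \frac{6 \left(\left(-5\right)^{2}\right)^{3}}{5}\right) \left(-110\right) + 67 = \left(-1 + 25^{4} - \frac{6 \cdot 25^{3}}{5}\right) \left(-110\right) + 67 = \left(-1 + 390625 - 18750\right) \left(-110\right) + 67 = 371874 \left(-110\right) + 67 = -40906140 + 67 = -40906073$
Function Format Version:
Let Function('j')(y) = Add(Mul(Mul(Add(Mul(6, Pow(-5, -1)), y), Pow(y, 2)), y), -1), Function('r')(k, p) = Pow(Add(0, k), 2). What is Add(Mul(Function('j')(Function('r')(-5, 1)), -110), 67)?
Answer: -40906073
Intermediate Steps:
Function('r')(k, p) = Pow(k, 2)
Function('j')(y) = Add(-1, Mul(Pow(y, 3), Add(Rational(-6, 5), y))) (Function('j')(y) = Add(Mul(Mul(Add(Mul(6, Rational(-1, 5)), y), Pow(y, 2)), y), -1) = Add(Mul(Mul(Add(Rational(-6, 5), y), Pow(y, 2)), y), -1) = Add(Mul(Mul(Pow(y, 2), Add(Rational(-6, 5), y)), y), -1) = Add(Mul(Pow(y, 3), Add(Rational(-6, 5), y)), -1) = Add(-1, Mul(Pow(y, 3), Add(Rational(-6, 5), y))))
Add(Mul(Function('j')(Function('r')(-5, 1)), -110), 67) = Add(Mul(Add(-1, Pow(Pow(-5, 2), 4), Mul(Rational(-6, 5), Pow(Pow(-5, 2), 3))), -110), 67) = Add(Mul(Add(-1, Pow(25, 4), Mul(Rational(-6, 5), Pow(25, 3))), -110), 67) = Add(Mul(Add(-1, 390625, Mul(Rational(-6, 5), 15625)), -110), 67) = Add(Mul(Add(-1, 390625, -18750), -110), 67) = Add(Mul(371874, -110), 67) = Add(-40906140, 67) = -40906073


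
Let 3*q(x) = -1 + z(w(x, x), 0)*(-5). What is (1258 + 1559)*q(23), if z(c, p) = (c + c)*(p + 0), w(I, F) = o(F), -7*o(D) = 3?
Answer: -939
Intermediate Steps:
o(D) = -3/7 (o(D) = -1/7*3 = -3/7)
w(I, F) = -3/7
z(c, p) = 2*c*p (z(c, p) = (2*c)*p = 2*c*p)
q(x) = -1/3 (q(x) = (-1 + (2*(-3/7)*0)*(-5))/3 = (-1 + 0*(-5))/3 = (-1 + 0)/3 = (1/3)*(-1) = -1/3)
(1258 + 1559)*q(23) = (1258 + 1559)*(-1/3) = 2817*(-1/3) = -939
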